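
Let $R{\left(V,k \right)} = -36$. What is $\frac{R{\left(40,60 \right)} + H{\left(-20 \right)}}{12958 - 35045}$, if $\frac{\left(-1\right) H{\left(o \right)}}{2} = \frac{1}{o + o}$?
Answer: $\frac{719}{441740} \approx 0.0016277$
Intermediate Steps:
$H{\left(o \right)} = - \frac{1}{o}$ ($H{\left(o \right)} = - \frac{2}{o + o} = - \frac{2}{2 o} = - 2 \frac{1}{2 o} = - \frac{1}{o}$)
$\frac{R{\left(40,60 \right)} + H{\left(-20 \right)}}{12958 - 35045} = \frac{-36 - \frac{1}{-20}}{12958 - 35045} = \frac{-36 - - \frac{1}{20}}{-22087} = \left(-36 + \frac{1}{20}\right) \left(- \frac{1}{22087}\right) = \left(- \frac{719}{20}\right) \left(- \frac{1}{22087}\right) = \frac{719}{441740}$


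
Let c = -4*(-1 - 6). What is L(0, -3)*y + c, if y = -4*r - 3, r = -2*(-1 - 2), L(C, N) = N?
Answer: 109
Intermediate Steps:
r = 6 (r = -2*(-3) = 6)
c = 28 (c = -4*(-7) = 28)
y = -27 (y = -4*6 - 3 = -24 - 3 = -27)
L(0, -3)*y + c = -3*(-27) + 28 = 81 + 28 = 109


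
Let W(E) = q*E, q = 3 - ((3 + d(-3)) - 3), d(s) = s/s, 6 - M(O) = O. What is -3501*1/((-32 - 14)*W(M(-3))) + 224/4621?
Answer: 1818177/425132 ≈ 4.2767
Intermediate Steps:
M(O) = 6 - O
d(s) = 1
q = 2 (q = 3 - ((3 + 1) - 3) = 3 - (4 - 3) = 3 - 1*1 = 3 - 1 = 2)
W(E) = 2*E
-3501*1/((-32 - 14)*W(M(-3))) + 224/4621 = -3501*1/(2*(-32 - 14)*(6 - 1*(-3))) + 224/4621 = -3501*(-1/(92*(6 + 3))) + 224*(1/4621) = -3501/((-92*9)) + 224/4621 = -3501/((-46*18)) + 224/4621 = -3501/(-828) + 224/4621 = -3501*(-1/828) + 224/4621 = 389/92 + 224/4621 = 1818177/425132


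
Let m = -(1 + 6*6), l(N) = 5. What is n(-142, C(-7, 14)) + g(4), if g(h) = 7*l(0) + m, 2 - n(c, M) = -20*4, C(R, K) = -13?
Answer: 80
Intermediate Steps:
n(c, M) = 82 (n(c, M) = 2 - (-20)*4 = 2 - 1*(-80) = 2 + 80 = 82)
m = -37 (m = -(1 + 36) = -1*37 = -37)
g(h) = -2 (g(h) = 7*5 - 37 = 35 - 37 = -2)
n(-142, C(-7, 14)) + g(4) = 82 - 2 = 80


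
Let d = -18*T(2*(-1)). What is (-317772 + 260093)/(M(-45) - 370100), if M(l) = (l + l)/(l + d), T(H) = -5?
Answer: 57679/370102 ≈ 0.15585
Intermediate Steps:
d = 90 (d = -18*(-5) = 90)
M(l) = 2*l/(90 + l) (M(l) = (l + l)/(l + 90) = (2*l)/(90 + l) = 2*l/(90 + l))
(-317772 + 260093)/(M(-45) - 370100) = (-317772 + 260093)/(2*(-45)/(90 - 45) - 370100) = -57679/(2*(-45)/45 - 370100) = -57679/(2*(-45)*(1/45) - 370100) = -57679/(-2 - 370100) = -57679/(-370102) = -57679*(-1/370102) = 57679/370102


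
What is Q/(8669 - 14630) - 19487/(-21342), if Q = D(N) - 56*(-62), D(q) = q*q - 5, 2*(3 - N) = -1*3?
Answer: 9274915/28271036 ≈ 0.32807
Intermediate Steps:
N = 9/2 (N = 3 - (-1)*3/2 = 3 - ½*(-3) = 3 + 3/2 = 9/2 ≈ 4.5000)
D(q) = -5 + q² (D(q) = q² - 5 = -5 + q²)
Q = 13949/4 (Q = (-5 + (9/2)²) - 56*(-62) = (-5 + 81/4) + 3472 = 61/4 + 3472 = 13949/4 ≈ 3487.3)
Q/(8669 - 14630) - 19487/(-21342) = 13949/(4*(8669 - 14630)) - 19487/(-21342) = (13949/4)/(-5961) - 19487*(-1/21342) = (13949/4)*(-1/5961) + 19487/21342 = -13949/23844 + 19487/21342 = 9274915/28271036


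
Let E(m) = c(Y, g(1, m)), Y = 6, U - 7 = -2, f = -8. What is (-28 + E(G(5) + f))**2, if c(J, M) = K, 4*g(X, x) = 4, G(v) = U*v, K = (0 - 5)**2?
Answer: 9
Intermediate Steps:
K = 25 (K = (-5)**2 = 25)
U = 5 (U = 7 - 2 = 5)
G(v) = 5*v
g(X, x) = 1 (g(X, x) = (1/4)*4 = 1)
c(J, M) = 25
E(m) = 25
(-28 + E(G(5) + f))**2 = (-28 + 25)**2 = (-3)**2 = 9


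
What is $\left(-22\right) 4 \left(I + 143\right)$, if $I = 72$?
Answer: $-18920$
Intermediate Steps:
$\left(-22\right) 4 \left(I + 143\right) = \left(-22\right) 4 \left(72 + 143\right) = \left(-88\right) 215 = -18920$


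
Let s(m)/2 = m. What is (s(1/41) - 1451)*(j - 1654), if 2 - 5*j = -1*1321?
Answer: 413270083/205 ≈ 2.0160e+6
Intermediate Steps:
s(m) = 2*m
j = 1323/5 (j = 2/5 - (-1)*1321/5 = 2/5 - 1/5*(-1321) = 2/5 + 1321/5 = 1323/5 ≈ 264.60)
(s(1/41) - 1451)*(j - 1654) = (2/41 - 1451)*(1323/5 - 1654) = (2*(1/41) - 1451)*(-6947/5) = (2/41 - 1451)*(-6947/5) = -59489/41*(-6947/5) = 413270083/205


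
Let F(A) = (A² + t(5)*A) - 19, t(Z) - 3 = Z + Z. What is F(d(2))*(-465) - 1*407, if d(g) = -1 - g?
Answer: 22378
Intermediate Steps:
t(Z) = 3 + 2*Z (t(Z) = 3 + (Z + Z) = 3 + 2*Z)
F(A) = -19 + A² + 13*A (F(A) = (A² + (3 + 2*5)*A) - 19 = (A² + (3 + 10)*A) - 19 = (A² + 13*A) - 19 = -19 + A² + 13*A)
F(d(2))*(-465) - 1*407 = (-19 + (-1 - 1*2)² + 13*(-1 - 1*2))*(-465) - 1*407 = (-19 + (-1 - 2)² + 13*(-1 - 2))*(-465) - 407 = (-19 + (-3)² + 13*(-3))*(-465) - 407 = (-19 + 9 - 39)*(-465) - 407 = -49*(-465) - 407 = 22785 - 407 = 22378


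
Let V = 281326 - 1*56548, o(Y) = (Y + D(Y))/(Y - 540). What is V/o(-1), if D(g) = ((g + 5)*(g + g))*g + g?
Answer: -20267483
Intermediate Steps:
D(g) = g + 2*g**2*(5 + g) (D(g) = ((5 + g)*(2*g))*g + g = (2*g*(5 + g))*g + g = 2*g**2*(5 + g) + g = g + 2*g**2*(5 + g))
o(Y) = (Y + Y*(1 + 2*Y**2 + 10*Y))/(-540 + Y) (o(Y) = (Y + Y*(1 + 2*Y**2 + 10*Y))/(Y - 540) = (Y + Y*(1 + 2*Y**2 + 10*Y))/(-540 + Y))
V = 224778 (V = 281326 - 56548 = 224778)
V/o(-1) = 224778/((2*(-1)*(1 + (-1)**2 + 5*(-1))/(-540 - 1))) = 224778/((2*(-1)*(1 + 1 - 5)/(-541))) = 224778/((2*(-1)*(-1/541)*(-3))) = 224778/(-6/541) = 224778*(-541/6) = -20267483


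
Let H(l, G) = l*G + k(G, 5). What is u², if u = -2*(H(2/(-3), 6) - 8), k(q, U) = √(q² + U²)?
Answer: 820 - 96*√61 ≈ 70.216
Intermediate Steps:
k(q, U) = √(U² + q²)
H(l, G) = √(25 + G²) + G*l (H(l, G) = l*G + √(5² + G²) = G*l + √(25 + G²) = √(25 + G²) + G*l)
u = 24 - 2*√61 (u = -2*((√(25 + 6²) + 6*(2/(-3))) - 8) = -2*((√(25 + 36) + 6*(2*(-⅓))) - 8) = -2*((√61 + 6*(-⅔)) - 8) = -2*((√61 - 4) - 8) = -2*((-4 + √61) - 8) = -2*(-12 + √61) = 24 - 2*√61 ≈ 8.3795)
u² = (24 - 2*√61)²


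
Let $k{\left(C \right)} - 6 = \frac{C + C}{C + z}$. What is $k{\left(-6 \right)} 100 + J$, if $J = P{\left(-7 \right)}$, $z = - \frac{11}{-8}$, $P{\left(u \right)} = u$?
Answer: $\frac{31541}{37} \approx 852.46$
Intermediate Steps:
$z = \frac{11}{8}$ ($z = \left(-11\right) \left(- \frac{1}{8}\right) = \frac{11}{8} \approx 1.375$)
$k{\left(C \right)} = 6 + \frac{2 C}{\frac{11}{8} + C}$ ($k{\left(C \right)} = 6 + \frac{C + C}{C + \frac{11}{8}} = 6 + \frac{2 C}{\frac{11}{8} + C}$)
$J = -7$
$k{\left(-6 \right)} 100 + J = \frac{2 \left(33 + 32 \left(-6\right)\right)}{11 + 8 \left(-6\right)} 100 - 7 = \frac{2 \left(33 - 192\right)}{11 - 48} \cdot 100 - 7 = 2 \frac{1}{-37} \left(-159\right) 100 - 7 = 2 \left(- \frac{1}{37}\right) \left(-159\right) 100 - 7 = \frac{318}{37} \cdot 100 - 7 = \frac{31800}{37} - 7 = \frac{31541}{37}$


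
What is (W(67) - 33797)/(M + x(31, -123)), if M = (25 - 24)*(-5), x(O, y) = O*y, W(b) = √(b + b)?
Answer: 33797/3818 - √134/3818 ≈ 8.8490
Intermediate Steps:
W(b) = √2*√b (W(b) = √(2*b) = √2*√b)
M = -5 (M = 1*(-5) = -5)
(W(67) - 33797)/(M + x(31, -123)) = (√2*√67 - 33797)/(-5 + 31*(-123)) = (√134 - 33797)/(-5 - 3813) = (-33797 + √134)/(-3818) = (-33797 + √134)*(-1/3818) = 33797/3818 - √134/3818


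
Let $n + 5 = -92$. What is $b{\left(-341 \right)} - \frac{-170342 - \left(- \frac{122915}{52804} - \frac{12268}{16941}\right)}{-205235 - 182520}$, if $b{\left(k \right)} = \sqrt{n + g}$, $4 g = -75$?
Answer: $- \frac{152377142754401}{346867229453820} + \frac{i \sqrt{463}}{2} \approx -0.4393 + 10.759 i$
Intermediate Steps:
$n = -97$ ($n = -5 - 92 = -97$)
$g = - \frac{75}{4}$ ($g = \frac{1}{4} \left(-75\right) = - \frac{75}{4} \approx -18.75$)
$b{\left(k \right)} = \frac{i \sqrt{463}}{2}$ ($b{\left(k \right)} = \sqrt{-97 - \frac{75}{4}} = \sqrt{- \frac{463}{4}} = \frac{i \sqrt{463}}{2}$)
$b{\left(-341 \right)} - \frac{-170342 - \left(- \frac{122915}{52804} - \frac{12268}{16941}\right)}{-205235 - 182520} = \frac{i \sqrt{463}}{2} - \frac{-170342 - \left(- \frac{122915}{52804} - \frac{12268}{16941}\right)}{-205235 - 182520} = \frac{i \sqrt{463}}{2} - \frac{-170342 - - \frac{2730102487}{894552564}}{-387755} = \frac{i \sqrt{463}}{2} - \left(-170342 + \left(\frac{12268}{16941} + \frac{122915}{52804}\right)\right) \left(- \frac{1}{387755}\right) = \frac{i \sqrt{463}}{2} - \left(-170342 + \frac{2730102487}{894552564}\right) \left(- \frac{1}{387755}\right) = \frac{i \sqrt{463}}{2} - \left(- \frac{152377142754401}{894552564}\right) \left(- \frac{1}{387755}\right) = \frac{i \sqrt{463}}{2} - \frac{152377142754401}{346867229453820} = - \frac{152377142754401}{346867229453820} + \frac{i \sqrt{463}}{2}$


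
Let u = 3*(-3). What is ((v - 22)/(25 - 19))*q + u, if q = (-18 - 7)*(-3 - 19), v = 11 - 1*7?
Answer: -1659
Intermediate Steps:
v = 4 (v = 11 - 7 = 4)
u = -9
q = 550 (q = -25*(-22) = 550)
((v - 22)/(25 - 19))*q + u = ((4 - 22)/(25 - 19))*550 - 9 = -18/6*550 - 9 = -18*1/6*550 - 9 = -3*550 - 9 = -1650 - 9 = -1659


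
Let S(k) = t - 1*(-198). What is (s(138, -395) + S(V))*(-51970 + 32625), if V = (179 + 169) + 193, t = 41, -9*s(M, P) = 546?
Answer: -10349575/3 ≈ -3.4499e+6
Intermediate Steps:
s(M, P) = -182/3 (s(M, P) = -1/9*546 = -182/3)
V = 541 (V = 348 + 193 = 541)
S(k) = 239 (S(k) = 41 - 1*(-198) = 41 + 198 = 239)
(s(138, -395) + S(V))*(-51970 + 32625) = (-182/3 + 239)*(-51970 + 32625) = (535/3)*(-19345) = -10349575/3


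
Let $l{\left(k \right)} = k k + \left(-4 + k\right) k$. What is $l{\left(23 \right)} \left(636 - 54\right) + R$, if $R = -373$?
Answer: $561839$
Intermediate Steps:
$l{\left(k \right)} = k^{2} + k \left(-4 + k\right)$
$l{\left(23 \right)} \left(636 - 54\right) + R = 2 \cdot 23 \left(-2 + 23\right) \left(636 - 54\right) - 373 = 2 \cdot 23 \cdot 21 \left(636 - 54\right) - 373 = 966 \cdot 582 - 373 = 562212 - 373 = 561839$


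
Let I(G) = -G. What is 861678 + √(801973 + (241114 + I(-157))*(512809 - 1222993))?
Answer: 861678 + I*√171346001891 ≈ 8.6168e+5 + 4.1394e+5*I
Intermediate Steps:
861678 + √(801973 + (241114 + I(-157))*(512809 - 1222993)) = 861678 + √(801973 + (241114 - 1*(-157))*(512809 - 1222993)) = 861678 + √(801973 + (241114 + 157)*(-710184)) = 861678 + √(801973 + 241271*(-710184)) = 861678 + √(801973 - 171346803864) = 861678 + √(-171346001891) = 861678 + I*√171346001891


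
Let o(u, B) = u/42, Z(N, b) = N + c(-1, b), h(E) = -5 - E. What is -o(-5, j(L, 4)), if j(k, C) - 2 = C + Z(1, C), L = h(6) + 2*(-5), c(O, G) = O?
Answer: 5/42 ≈ 0.11905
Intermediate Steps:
Z(N, b) = -1 + N (Z(N, b) = N - 1 = -1 + N)
L = -21 (L = (-5 - 1*6) + 2*(-5) = (-5 - 6) - 10 = -11 - 10 = -21)
j(k, C) = 2 + C (j(k, C) = 2 + (C + (-1 + 1)) = 2 + (C + 0) = 2 + C)
o(u, B) = u/42 (o(u, B) = u*(1/42) = u/42)
-o(-5, j(L, 4)) = -(-5)/42 = -1*(-5/42) = 5/42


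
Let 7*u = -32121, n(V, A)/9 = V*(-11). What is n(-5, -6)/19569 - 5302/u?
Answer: 22490417/19047753 ≈ 1.1807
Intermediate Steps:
n(V, A) = -99*V (n(V, A) = 9*(V*(-11)) = 9*(-11*V) = -99*V)
u = -32121/7 (u = (⅐)*(-32121) = -32121/7 ≈ -4588.7)
n(-5, -6)/19569 - 5302/u = -99*(-5)/19569 - 5302/(-32121/7) = 495*(1/19569) - 5302*(-7/32121) = 15/593 + 37114/32121 = 22490417/19047753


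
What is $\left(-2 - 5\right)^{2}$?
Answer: $49$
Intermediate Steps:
$\left(-2 - 5\right)^{2} = \left(-7\right)^{2} = 49$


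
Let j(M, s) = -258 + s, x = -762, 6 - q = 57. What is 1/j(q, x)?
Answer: -1/1020 ≈ -0.00098039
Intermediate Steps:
q = -51 (q = 6 - 1*57 = 6 - 57 = -51)
1/j(q, x) = 1/(-258 - 762) = 1/(-1020) = -1/1020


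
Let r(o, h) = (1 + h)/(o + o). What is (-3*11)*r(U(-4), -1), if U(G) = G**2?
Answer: 0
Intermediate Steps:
r(o, h) = (1 + h)/(2*o) (r(o, h) = (1 + h)/((2*o)) = (1 + h)*(1/(2*o)) = (1 + h)/(2*o))
(-3*11)*r(U(-4), -1) = (-3*11)*((1 - 1)/(2*((-4)**2))) = -33*0/(2*16) = -33*0 = 0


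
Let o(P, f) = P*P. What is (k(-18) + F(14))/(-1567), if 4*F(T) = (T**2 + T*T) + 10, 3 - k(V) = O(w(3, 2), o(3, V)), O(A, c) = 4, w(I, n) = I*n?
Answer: -199/3134 ≈ -0.063497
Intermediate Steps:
o(P, f) = P**2
k(V) = -1 (k(V) = 3 - 1*4 = 3 - 4 = -1)
F(T) = 5/2 + T**2/2 (F(T) = ((T**2 + T*T) + 10)/4 = ((T**2 + T**2) + 10)/4 = (2*T**2 + 10)/4 = (10 + 2*T**2)/4 = 5/2 + T**2/2)
(k(-18) + F(14))/(-1567) = (-1 + (5/2 + (1/2)*14**2))/(-1567) = (-1 + (5/2 + (1/2)*196))*(-1/1567) = (-1 + (5/2 + 98))*(-1/1567) = (-1 + 201/2)*(-1/1567) = (199/2)*(-1/1567) = -199/3134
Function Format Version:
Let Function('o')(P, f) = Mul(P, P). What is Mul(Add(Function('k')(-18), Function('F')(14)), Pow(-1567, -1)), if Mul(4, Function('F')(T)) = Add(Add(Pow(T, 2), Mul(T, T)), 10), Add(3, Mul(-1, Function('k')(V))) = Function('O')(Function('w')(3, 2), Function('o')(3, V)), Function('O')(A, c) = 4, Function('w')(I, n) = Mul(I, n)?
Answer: Rational(-199, 3134) ≈ -0.063497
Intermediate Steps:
Function('o')(P, f) = Pow(P, 2)
Function('k')(V) = -1 (Function('k')(V) = Add(3, Mul(-1, 4)) = Add(3, -4) = -1)
Function('F')(T) = Add(Rational(5, 2), Mul(Rational(1, 2), Pow(T, 2))) (Function('F')(T) = Mul(Rational(1, 4), Add(Add(Pow(T, 2), Mul(T, T)), 10)) = Mul(Rational(1, 4), Add(Add(Pow(T, 2), Pow(T, 2)), 10)) = Mul(Rational(1, 4), Add(Mul(2, Pow(T, 2)), 10)) = Mul(Rational(1, 4), Add(10, Mul(2, Pow(T, 2)))) = Add(Rational(5, 2), Mul(Rational(1, 2), Pow(T, 2))))
Mul(Add(Function('k')(-18), Function('F')(14)), Pow(-1567, -1)) = Mul(Add(-1, Add(Rational(5, 2), Mul(Rational(1, 2), Pow(14, 2)))), Pow(-1567, -1)) = Mul(Add(-1, Add(Rational(5, 2), Mul(Rational(1, 2), 196))), Rational(-1, 1567)) = Mul(Add(-1, Add(Rational(5, 2), 98)), Rational(-1, 1567)) = Mul(Add(-1, Rational(201, 2)), Rational(-1, 1567)) = Mul(Rational(199, 2), Rational(-1, 1567)) = Rational(-199, 3134)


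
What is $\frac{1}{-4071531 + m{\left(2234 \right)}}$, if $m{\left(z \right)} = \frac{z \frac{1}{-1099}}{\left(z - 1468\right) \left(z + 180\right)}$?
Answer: $- \frac{1016093638}{4137056746020895} \approx -2.4561 \cdot 10^{-7}$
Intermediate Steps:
$m{\left(z \right)} = - \frac{z}{1099 \left(-1468 + z\right) \left(180 + z\right)}$ ($m{\left(z \right)} = \frac{z \left(- \frac{1}{1099}\right)}{\left(-1468 + z\right) \left(180 + z\right)} = - \frac{z}{1099} \frac{1}{\left(-1468 + z\right) \left(180 + z\right)} = - \frac{z}{1099 \left(-1468 + z\right) \left(180 + z\right)}$)
$\frac{1}{-4071531 + m{\left(2234 \right)}} = \frac{1}{-4071531 + \frac{1}{1099} \cdot 2234 \frac{1}{264240 - 2234^{2} + 1288 \cdot 2234}} = \frac{1}{-4071531 + \frac{1}{1099} \cdot 2234 \frac{1}{264240 - 4990756 + 2877392}} = \frac{1}{-4071531 + \frac{1}{1099} \cdot 2234 \frac{1}{-1849124}} = \frac{1}{-4071531 + \frac{1}{1099} \cdot 2234 \left(- \frac{1}{1849124}\right)} = \frac{1}{-4071531 - \frac{1117}{1016093638}} = \frac{1}{- \frac{4137056746020895}{1016093638}} = - \frac{1016093638}{4137056746020895}$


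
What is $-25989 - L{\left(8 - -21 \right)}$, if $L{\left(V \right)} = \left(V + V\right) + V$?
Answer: $-26076$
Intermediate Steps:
$L{\left(V \right)} = 3 V$ ($L{\left(V \right)} = 2 V + V = 3 V$)
$-25989 - L{\left(8 - -21 \right)} = -25989 - 3 \left(8 - -21\right) = -25989 - 3 \left(8 + 21\right) = -25989 - 3 \cdot 29 = -25989 - 87 = -26076$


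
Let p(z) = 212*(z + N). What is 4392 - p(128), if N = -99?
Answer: -1756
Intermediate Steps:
p(z) = -20988 + 212*z (p(z) = 212*(z - 99) = 212*(-99 + z) = -20988 + 212*z)
4392 - p(128) = 4392 - (-20988 + 212*128) = 4392 - (-20988 + 27136) = 4392 - 1*6148 = 4392 - 6148 = -1756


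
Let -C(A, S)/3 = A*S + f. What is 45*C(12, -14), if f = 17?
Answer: 20385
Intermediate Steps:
C(A, S) = -51 - 3*A*S (C(A, S) = -3*(A*S + 17) = -3*(17 + A*S) = -51 - 3*A*S)
45*C(12, -14) = 45*(-51 - 3*12*(-14)) = 45*(-51 + 504) = 45*453 = 20385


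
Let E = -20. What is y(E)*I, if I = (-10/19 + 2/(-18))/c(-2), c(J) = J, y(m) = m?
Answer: -1090/171 ≈ -6.3743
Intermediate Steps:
I = 109/342 (I = (-10/19 + 2/(-18))/(-2) = (-10*1/19 + 2*(-1/18))*(-½) = (-10/19 - ⅑)*(-½) = -109/171*(-½) = 109/342 ≈ 0.31871)
y(E)*I = -20*109/342 = -1090/171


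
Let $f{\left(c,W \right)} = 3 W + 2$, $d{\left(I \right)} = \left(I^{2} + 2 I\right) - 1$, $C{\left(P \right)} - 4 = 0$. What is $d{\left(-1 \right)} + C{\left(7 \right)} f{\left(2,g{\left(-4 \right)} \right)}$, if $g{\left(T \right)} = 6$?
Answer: $78$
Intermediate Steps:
$C{\left(P \right)} = 4$ ($C{\left(P \right)} = 4 + 0 = 4$)
$d{\left(I \right)} = -1 + I^{2} + 2 I$
$f{\left(c,W \right)} = 2 + 3 W$
$d{\left(-1 \right)} + C{\left(7 \right)} f{\left(2,g{\left(-4 \right)} \right)} = \left(-1 + \left(-1\right)^{2} + 2 \left(-1\right)\right) + 4 \left(2 + 3 \cdot 6\right) = \left(-1 + 1 - 2\right) + 4 \left(2 + 18\right) = -2 + 4 \cdot 20 = -2 + 80 = 78$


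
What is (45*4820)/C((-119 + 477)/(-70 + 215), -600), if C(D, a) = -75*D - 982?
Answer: -1572525/8462 ≈ -185.83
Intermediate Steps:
C(D, a) = -982 - 75*D
(45*4820)/C((-119 + 477)/(-70 + 215), -600) = (45*4820)/(-982 - 75*(-119 + 477)/(-70 + 215)) = 216900/(-982 - 26850/145) = 216900/(-982 - 75*358/145) = 216900/(-982 - 5370/29) = 216900/(-33848/29) = 216900*(-29/33848) = -1572525/8462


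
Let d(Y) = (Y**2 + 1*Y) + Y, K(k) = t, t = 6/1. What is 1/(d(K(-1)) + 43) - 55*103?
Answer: -515514/91 ≈ -5665.0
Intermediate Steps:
t = 6 (t = 6*1 = 6)
K(k) = 6
d(Y) = Y**2 + 2*Y (d(Y) = (Y**2 + Y) + Y = (Y + Y**2) + Y = Y**2 + 2*Y)
1/(d(K(-1)) + 43) - 55*103 = 1/(6*(2 + 6) + 43) - 55*103 = 1/(6*8 + 43) - 5665 = 1/(48 + 43) - 5665 = 1/91 - 5665 = -515514/91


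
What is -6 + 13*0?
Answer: -6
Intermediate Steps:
-6 + 13*0 = -6 + 0 = -6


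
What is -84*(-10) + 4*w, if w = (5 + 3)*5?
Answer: 1000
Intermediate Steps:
w = 40 (w = 8*5 = 40)
-84*(-10) + 4*w = -84*(-10) + 4*40 = 840 + 160 = 1000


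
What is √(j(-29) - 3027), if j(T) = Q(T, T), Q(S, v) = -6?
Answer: 3*I*√337 ≈ 55.073*I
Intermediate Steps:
j(T) = -6
√(j(-29) - 3027) = √(-6 - 3027) = √(-3033) = 3*I*√337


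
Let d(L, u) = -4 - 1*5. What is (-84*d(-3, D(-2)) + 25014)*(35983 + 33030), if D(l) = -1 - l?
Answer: 1778465010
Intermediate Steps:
d(L, u) = -9 (d(L, u) = -4 - 5 = -9)
(-84*d(-3, D(-2)) + 25014)*(35983 + 33030) = (-84*(-9) + 25014)*(35983 + 33030) = (756 + 25014)*69013 = 25770*69013 = 1778465010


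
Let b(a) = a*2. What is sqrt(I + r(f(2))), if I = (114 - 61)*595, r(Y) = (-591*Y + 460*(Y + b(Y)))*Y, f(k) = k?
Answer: sqrt(34691) ≈ 186.26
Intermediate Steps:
b(a) = 2*a
r(Y) = 789*Y**2 (r(Y) = (-591*Y + 460*(Y + 2*Y))*Y = (-591*Y + 460*(3*Y))*Y = (-591*Y + 1380*Y)*Y = (789*Y)*Y = 789*Y**2)
I = 31535 (I = 53*595 = 31535)
sqrt(I + r(f(2))) = sqrt(31535 + 789*2**2) = sqrt(31535 + 789*4) = sqrt(31535 + 3156) = sqrt(34691)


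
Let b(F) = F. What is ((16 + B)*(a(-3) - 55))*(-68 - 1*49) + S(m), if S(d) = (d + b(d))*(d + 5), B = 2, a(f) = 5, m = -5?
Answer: 105300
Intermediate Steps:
S(d) = 2*d*(5 + d) (S(d) = (d + d)*(d + 5) = (2*d)*(5 + d) = 2*d*(5 + d))
((16 + B)*(a(-3) - 55))*(-68 - 1*49) + S(m) = ((16 + 2)*(5 - 55))*(-68 - 1*49) + 2*(-5)*(5 - 5) = (18*(-50))*(-68 - 49) + 2*(-5)*0 = -900*(-117) + 0 = 105300 + 0 = 105300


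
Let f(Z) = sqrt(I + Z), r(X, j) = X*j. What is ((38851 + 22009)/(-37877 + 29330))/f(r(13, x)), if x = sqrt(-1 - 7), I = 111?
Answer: -60860/(8547*sqrt(111 + 26*I*sqrt(2))) ≈ -0.65009 + 0.10487*I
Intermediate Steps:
x = 2*I*sqrt(2) (x = sqrt(-8) = 2*I*sqrt(2) ≈ 2.8284*I)
f(Z) = sqrt(111 + Z)
((38851 + 22009)/(-37877 + 29330))/f(r(13, x)) = ((38851 + 22009)/(-37877 + 29330))/(sqrt(111 + 13*(2*I*sqrt(2)))) = (60860/(-8547))/(sqrt(111 + 26*I*sqrt(2))) = (60860*(-1/8547))/sqrt(111 + 26*I*sqrt(2)) = -60860/(8547*sqrt(111 + 26*I*sqrt(2)))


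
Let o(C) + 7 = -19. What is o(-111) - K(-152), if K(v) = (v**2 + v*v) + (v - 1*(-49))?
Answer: -46131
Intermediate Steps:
o(C) = -26 (o(C) = -7 - 19 = -26)
K(v) = 49 + v + 2*v**2 (K(v) = (v**2 + v**2) + (v + 49) = 2*v**2 + (49 + v) = 49 + v + 2*v**2)
o(-111) - K(-152) = -26 - (49 - 152 + 2*(-152)**2) = -26 - (49 - 152 + 2*23104) = -26 - (49 - 152 + 46208) = -26 - 1*46105 = -26 - 46105 = -46131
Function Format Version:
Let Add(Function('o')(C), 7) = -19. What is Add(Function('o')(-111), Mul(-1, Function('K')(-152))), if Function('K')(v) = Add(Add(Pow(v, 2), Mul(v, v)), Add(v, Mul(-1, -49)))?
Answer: -46131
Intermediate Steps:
Function('o')(C) = -26 (Function('o')(C) = Add(-7, -19) = -26)
Function('K')(v) = Add(49, v, Mul(2, Pow(v, 2))) (Function('K')(v) = Add(Add(Pow(v, 2), Pow(v, 2)), Add(v, 49)) = Add(Mul(2, Pow(v, 2)), Add(49, v)) = Add(49, v, Mul(2, Pow(v, 2))))
Add(Function('o')(-111), Mul(-1, Function('K')(-152))) = Add(-26, Mul(-1, Add(49, -152, Mul(2, Pow(-152, 2))))) = Add(-26, Mul(-1, Add(49, -152, Mul(2, 23104)))) = Add(-26, Mul(-1, Add(49, -152, 46208))) = Add(-26, Mul(-1, 46105)) = Add(-26, -46105) = -46131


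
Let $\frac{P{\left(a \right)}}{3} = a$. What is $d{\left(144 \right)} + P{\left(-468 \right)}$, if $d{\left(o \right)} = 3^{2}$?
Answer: $-1395$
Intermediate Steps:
$d{\left(o \right)} = 9$
$P{\left(a \right)} = 3 a$
$d{\left(144 \right)} + P{\left(-468 \right)} = 9 + 3 \left(-468\right) = 9 - 1404 = -1395$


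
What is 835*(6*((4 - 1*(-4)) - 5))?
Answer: 15030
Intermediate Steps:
835*(6*((4 - 1*(-4)) - 5)) = 835*(6*((4 + 4) - 5)) = 835*(6*(8 - 5)) = 835*(6*3) = 835*18 = 15030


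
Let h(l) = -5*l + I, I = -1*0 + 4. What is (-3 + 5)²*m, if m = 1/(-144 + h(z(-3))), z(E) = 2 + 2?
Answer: -1/40 ≈ -0.025000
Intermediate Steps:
I = 4 (I = 0 + 4 = 4)
z(E) = 4
h(l) = 4 - 5*l (h(l) = -5*l + 4 = 4 - 5*l)
m = -1/160 (m = 1/(-144 + (4 - 5*4)) = 1/(-144 + (4 - 20)) = 1/(-144 - 16) = 1/(-160) = -1/160 ≈ -0.0062500)
(-3 + 5)²*m = (-3 + 5)²*(-1/160) = 2²*(-1/160) = 4*(-1/160) = -1/40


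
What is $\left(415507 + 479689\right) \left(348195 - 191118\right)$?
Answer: $140614702092$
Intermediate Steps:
$\left(415507 + 479689\right) \left(348195 - 191118\right) = 895196 \cdot 157077 = 140614702092$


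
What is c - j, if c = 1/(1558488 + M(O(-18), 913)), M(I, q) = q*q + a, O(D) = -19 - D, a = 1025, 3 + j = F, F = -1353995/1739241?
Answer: 1747406866013/462460703418 ≈ 3.7785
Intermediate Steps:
F = -1353995/1739241 (F = -1353995*1/1739241 = -1353995/1739241 ≈ -0.77850)
j = -6571718/1739241 (j = -3 - 1353995/1739241 = -6571718/1739241 ≈ -3.7785)
M(I, q) = 1025 + q² (M(I, q) = q*q + 1025 = q² + 1025 = 1025 + q²)
c = 1/2393082 (c = 1/(1558488 + (1025 + 913²)) = 1/(1558488 + (1025 + 833569)) = 1/(1558488 + 834594) = 1/2393082 ≈ 4.1787e-7)
c - j = 1/2393082 - 1*(-6571718/1739241) = 1/2393082 + 6571718/1739241 = 1747406866013/462460703418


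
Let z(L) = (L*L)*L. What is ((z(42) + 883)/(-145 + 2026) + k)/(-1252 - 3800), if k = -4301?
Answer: 4007605/4751406 ≈ 0.84346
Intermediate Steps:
z(L) = L**3 (z(L) = L**2*L = L**3)
((z(42) + 883)/(-145 + 2026) + k)/(-1252 - 3800) = ((42**3 + 883)/(-145 + 2026) - 4301)/(-1252 - 3800) = ((74088 + 883)/1881 - 4301)/(-5052) = (74971*(1/1881) - 4301)*(-1/5052) = (74971/1881 - 4301)*(-1/5052) = -8015210/1881*(-1/5052) = 4007605/4751406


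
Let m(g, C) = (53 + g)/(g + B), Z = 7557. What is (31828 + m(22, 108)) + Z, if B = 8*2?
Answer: 1496705/38 ≈ 39387.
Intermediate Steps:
B = 16
m(g, C) = (53 + g)/(16 + g) (m(g, C) = (53 + g)/(g + 16) = (53 + g)/(16 + g))
(31828 + m(22, 108)) + Z = (31828 + (53 + 22)/(16 + 22)) + 7557 = (31828 + 75/38) + 7557 = 1209539/38 + 7557 = 1496705/38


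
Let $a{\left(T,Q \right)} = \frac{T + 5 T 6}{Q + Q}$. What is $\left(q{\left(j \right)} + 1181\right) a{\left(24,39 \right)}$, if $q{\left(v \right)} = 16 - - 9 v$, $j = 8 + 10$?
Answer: $\frac{168516}{13} \approx 12963.0$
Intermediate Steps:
$j = 18$
$q{\left(v \right)} = 16 + 9 v$
$a{\left(T,Q \right)} = \frac{31 T}{2 Q}$ ($a{\left(T,Q \right)} = \frac{T + 30 T}{2 Q} = 31 T \frac{1}{2 Q} = \frac{31 T}{2 Q}$)
$\left(q{\left(j \right)} + 1181\right) a{\left(24,39 \right)} = \left(\left(16 + 9 \cdot 18\right) + 1181\right) \frac{31}{2} \cdot 24 \cdot \frac{1}{39} = \left(\left(16 + 162\right) + 1181\right) \frac{31}{2} \cdot 24 \cdot \frac{1}{39} = \left(178 + 1181\right) \frac{124}{13} = 1359 \cdot \frac{124}{13} = \frac{168516}{13}$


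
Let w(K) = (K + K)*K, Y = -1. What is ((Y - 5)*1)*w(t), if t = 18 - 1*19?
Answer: -12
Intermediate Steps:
t = -1 (t = 18 - 19 = -1)
w(K) = 2*K² (w(K) = (2*K)*K = 2*K²)
((Y - 5)*1)*w(t) = ((-1 - 5)*1)*(2*(-1)²) = (-6*1)*(2*1) = -6*2 = -12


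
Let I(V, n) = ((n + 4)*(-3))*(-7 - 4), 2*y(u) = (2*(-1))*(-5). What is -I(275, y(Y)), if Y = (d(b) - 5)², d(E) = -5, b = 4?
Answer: -297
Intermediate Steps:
Y = 100 (Y = (-5 - 5)² = (-10)² = 100)
y(u) = 5 (y(u) = ((2*(-1))*(-5))/2 = (-2*(-5))/2 = (½)*10 = 5)
I(V, n) = 132 + 33*n (I(V, n) = ((4 + n)*(-3))*(-11) = (-12 - 3*n)*(-11) = 132 + 33*n)
-I(275, y(Y)) = -(132 + 33*5) = -(132 + 165) = -1*297 = -297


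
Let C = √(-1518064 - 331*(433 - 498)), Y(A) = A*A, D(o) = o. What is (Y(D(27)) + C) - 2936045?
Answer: -2935316 + I*√1496549 ≈ -2.9353e+6 + 1223.3*I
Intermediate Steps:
Y(A) = A²
C = I*√1496549 (C = √(-1518064 - 331*(-65)) = √(-1518064 + 21515) = √(-1496549) = I*√1496549 ≈ 1223.3*I)
(Y(D(27)) + C) - 2936045 = (27² + I*√1496549) - 2936045 = (729 + I*√1496549) - 2936045 = -2935316 + I*√1496549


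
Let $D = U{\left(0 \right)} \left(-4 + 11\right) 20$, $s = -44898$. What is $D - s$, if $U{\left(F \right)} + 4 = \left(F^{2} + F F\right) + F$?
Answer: $44338$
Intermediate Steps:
$U{\left(F \right)} = -4 + F + 2 F^{2}$ ($U{\left(F \right)} = -4 + \left(\left(F^{2} + F F\right) + F\right) = -4 + \left(\left(F^{2} + F^{2}\right) + F\right) = -4 + \left(2 F^{2} + F\right) = -4 + \left(F + 2 F^{2}\right) = -4 + F + 2 F^{2}$)
$D = -560$ ($D = \left(-4 + 0 + 2 \cdot 0^{2}\right) \left(-4 + 11\right) 20 = \left(-4 + 0 + 2 \cdot 0\right) 7 \cdot 20 = \left(-4 + 0 + 0\right) 7 \cdot 20 = \left(-4\right) 7 \cdot 20 = \left(-28\right) 20 = -560$)
$D - s = -560 - -44898 = -560 + 44898 = 44338$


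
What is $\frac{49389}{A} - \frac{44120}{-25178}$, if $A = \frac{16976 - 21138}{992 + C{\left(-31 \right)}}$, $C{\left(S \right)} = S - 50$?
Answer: $- \frac{566329834511}{52395418} \approx -10809.0$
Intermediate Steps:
$C{\left(S \right)} = -50 + S$
$A = - \frac{4162}{911}$ ($A = \frac{16976 - 21138}{992 - 81} = - \frac{4162}{992 - 81} = - \frac{4162}{911} \approx -4.5686$)
$\frac{49389}{A} - \frac{44120}{-25178} = \frac{49389}{- \frac{4162}{911}} - \frac{44120}{-25178} = 49389 \left(- \frac{911}{4162}\right) - - \frac{22060}{12589} = - \frac{44993379}{4162} + \frac{22060}{12589} = - \frac{566329834511}{52395418}$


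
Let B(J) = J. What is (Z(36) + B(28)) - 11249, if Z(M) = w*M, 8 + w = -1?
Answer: -11545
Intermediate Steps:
w = -9 (w = -8 - 1 = -9)
Z(M) = -9*M
(Z(36) + B(28)) - 11249 = (-9*36 + 28) - 11249 = (-324 + 28) - 11249 = -296 - 11249 = -11545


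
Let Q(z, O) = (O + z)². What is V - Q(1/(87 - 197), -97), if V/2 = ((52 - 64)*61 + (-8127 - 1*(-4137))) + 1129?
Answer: -200820841/12100 ≈ -16597.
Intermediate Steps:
V = -7186 (V = 2*(((52 - 64)*61 + (-8127 - 1*(-4137))) + 1129) = 2*((-12*61 + (-8127 + 4137)) + 1129) = 2*((-732 - 3990) + 1129) = 2*(-4722 + 1129) = 2*(-3593) = -7186)
V - Q(1/(87 - 197), -97) = -7186 - (-97 + 1/(87 - 197))² = -7186 - (-97 + 1/(-110))² = -7186 - (-97 - 1/110)² = -7186 - (-10671/110)² = -7186 - 1*113870241/12100 = -7186 - 113870241/12100 = -200820841/12100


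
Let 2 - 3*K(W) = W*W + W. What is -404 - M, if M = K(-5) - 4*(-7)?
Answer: -426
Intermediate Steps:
K(W) = ⅔ - W/3 - W²/3 (K(W) = ⅔ - (W*W + W)/3 = ⅔ - (W² + W)/3 = ⅔ - (W + W²)/3 = ⅔ + (-W/3 - W²/3) = ⅔ - W/3 - W²/3)
M = 22 (M = (⅔ - ⅓*(-5) - ⅓*(-5)²) - 4*(-7) = (⅔ + 5/3 - ⅓*25) + 28 = (⅔ + 5/3 - 25/3) + 28 = -6 + 28 = 22)
-404 - M = -404 - 1*22 = -404 - 22 = -426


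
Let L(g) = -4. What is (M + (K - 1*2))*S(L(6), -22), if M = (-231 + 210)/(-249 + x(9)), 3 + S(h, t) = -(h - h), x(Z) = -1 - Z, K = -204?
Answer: 22857/37 ≈ 617.76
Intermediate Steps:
S(h, t) = -3 (S(h, t) = -3 - (h - h) = -3 - 1*0 = -3 + 0 = -3)
M = 3/37 (M = (-231 + 210)/(-249 + (-1 - 1*9)) = -21/(-249 + (-1 - 9)) = -21/(-249 - 10) = -21/(-259) = -21*(-1/259) = 3/37 ≈ 0.081081)
(M + (K - 1*2))*S(L(6), -22) = (3/37 + (-204 - 1*2))*(-3) = (3/37 + (-204 - 2))*(-3) = (3/37 - 206)*(-3) = -7619/37*(-3) = 22857/37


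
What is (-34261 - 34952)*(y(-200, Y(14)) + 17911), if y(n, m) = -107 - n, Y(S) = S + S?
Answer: -1246110852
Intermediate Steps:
Y(S) = 2*S
(-34261 - 34952)*(y(-200, Y(14)) + 17911) = (-34261 - 34952)*((-107 - 1*(-200)) + 17911) = -69213*((-107 + 200) + 17911) = -69213*(93 + 17911) = -69213*18004 = -1246110852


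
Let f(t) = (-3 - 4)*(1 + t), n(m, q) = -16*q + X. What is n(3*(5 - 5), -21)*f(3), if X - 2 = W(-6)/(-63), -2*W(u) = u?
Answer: -28388/3 ≈ -9462.7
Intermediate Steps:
W(u) = -u/2
X = 41/21 (X = 2 - ½*(-6)/(-63) = 2 + 3*(-1/63) = 2 - 1/21 = 41/21 ≈ 1.9524)
n(m, q) = 41/21 - 16*q (n(m, q) = -16*q + 41/21 = 41/21 - 16*q)
f(t) = -7 - 7*t (f(t) = -7*(1 + t) = -7 - 7*t)
n(3*(5 - 5), -21)*f(3) = (41/21 - 16*(-21))*(-7 - 7*3) = (41/21 + 336)*(-7 - 21) = (7097/21)*(-28) = -28388/3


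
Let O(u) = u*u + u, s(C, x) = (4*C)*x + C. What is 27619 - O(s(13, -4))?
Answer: -10211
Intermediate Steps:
s(C, x) = C + 4*C*x (s(C, x) = 4*C*x + C = C + 4*C*x)
O(u) = u + u**2 (O(u) = u**2 + u = u + u**2)
27619 - O(s(13, -4)) = 27619 - 13*(1 + 4*(-4))*(1 + 13*(1 + 4*(-4))) = 27619 - 13*(1 - 16)*(1 + 13*(1 - 16)) = 27619 - 13*(-15)*(1 + 13*(-15)) = 27619 - (-195)*(1 - 195) = 27619 - (-195)*(-194) = 27619 - 1*37830 = 27619 - 37830 = -10211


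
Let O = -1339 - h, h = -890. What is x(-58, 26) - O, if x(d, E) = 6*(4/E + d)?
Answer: 1325/13 ≈ 101.92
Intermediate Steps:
x(d, E) = 6*d + 24/E (x(d, E) = 6*(d + 4/E) = 6*d + 24/E)
O = -449 (O = -1339 - 1*(-890) = -1339 + 890 = -449)
x(-58, 26) - O = (6*(-58) + 24/26) - 1*(-449) = (-348 + 24*(1/26)) + 449 = (-348 + 12/13) + 449 = -4512/13 + 449 = 1325/13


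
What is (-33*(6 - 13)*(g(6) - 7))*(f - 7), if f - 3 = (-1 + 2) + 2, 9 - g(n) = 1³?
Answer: -231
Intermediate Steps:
g(n) = 8 (g(n) = 9 - 1*1³ = 9 - 1*1 = 9 - 1 = 8)
f = 6 (f = 3 + ((-1 + 2) + 2) = 3 + (1 + 2) = 3 + 3 = 6)
(-33*(6 - 13)*(g(6) - 7))*(f - 7) = (-33*(6 - 13)*(8 - 7))*(6 - 7) = -(-231)*(-1) = -33*(-7)*(-1) = 231*(-1) = -231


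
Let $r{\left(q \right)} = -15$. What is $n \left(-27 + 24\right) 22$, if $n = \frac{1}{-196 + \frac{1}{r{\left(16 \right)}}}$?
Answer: $\frac{990}{2941} \approx 0.33662$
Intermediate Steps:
$n = - \frac{15}{2941}$ ($n = \frac{1}{-196 + \frac{1}{-15}} = \frac{1}{-196 - \frac{1}{15}} = \frac{1}{- \frac{2941}{15}} = - \frac{15}{2941} \approx -0.0051003$)
$n \left(-27 + 24\right) 22 = - \frac{15 \left(-27 + 24\right) 22}{2941} = - \frac{15 \left(\left(-3\right) 22\right)}{2941} = \left(- \frac{15}{2941}\right) \left(-66\right) = \frac{990}{2941}$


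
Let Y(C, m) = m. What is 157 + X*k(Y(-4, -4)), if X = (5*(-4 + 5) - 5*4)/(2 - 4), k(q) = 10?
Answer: 232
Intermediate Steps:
X = 15/2 (X = (5*1 - 20)/(-2) = -(5 - 20)/2 = -½*(-15) = 15/2 ≈ 7.5000)
157 + X*k(Y(-4, -4)) = 157 + (15/2)*10 = 157 + 75 = 232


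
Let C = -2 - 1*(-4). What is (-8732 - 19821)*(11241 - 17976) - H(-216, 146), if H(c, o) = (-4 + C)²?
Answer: 192304451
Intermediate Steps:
C = 2 (C = -2 + 4 = 2)
H(c, o) = 4 (H(c, o) = (-4 + 2)² = (-2)² = 4)
(-8732 - 19821)*(11241 - 17976) - H(-216, 146) = (-8732 - 19821)*(11241 - 17976) - 1*4 = -28553*(-6735) - 4 = 192304455 - 4 = 192304451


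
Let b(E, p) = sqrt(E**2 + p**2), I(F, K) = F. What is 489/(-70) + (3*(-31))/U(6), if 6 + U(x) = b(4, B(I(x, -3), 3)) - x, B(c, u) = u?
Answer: 63/10 ≈ 6.3000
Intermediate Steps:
U(x) = -1 - x (U(x) = -6 + (sqrt(4**2 + 3**2) - x) = -6 + (sqrt(16 + 9) - x) = -6 + (sqrt(25) - x) = -6 + (5 - x) = -1 - x)
489/(-70) + (3*(-31))/U(6) = 489/(-70) + (3*(-31))/(-1 - 1*6) = 489*(-1/70) - 93/(-1 - 6) = -489/70 - 93/(-7) = -489/70 - 93*(-1/7) = -489/70 + 93/7 = 63/10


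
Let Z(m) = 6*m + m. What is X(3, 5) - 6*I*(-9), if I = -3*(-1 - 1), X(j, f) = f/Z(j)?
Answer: 6809/21 ≈ 324.24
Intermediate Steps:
Z(m) = 7*m
X(j, f) = f/(7*j) (X(j, f) = f/((7*j)) = f*(1/(7*j)) = f/(7*j))
I = 6 (I = -3*(-2) = 6)
X(3, 5) - 6*I*(-9) = (⅐)*5/3 - 36*(-9) = (⅐)*5*(⅓) - 6*(-54) = 5/21 + 324 = 6809/21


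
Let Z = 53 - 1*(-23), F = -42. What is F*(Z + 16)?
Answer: -3864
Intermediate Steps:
Z = 76 (Z = 53 + 23 = 76)
F*(Z + 16) = -42*(76 + 16) = -42*92 = -3864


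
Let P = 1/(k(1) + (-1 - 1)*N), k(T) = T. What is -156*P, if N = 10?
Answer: 156/19 ≈ 8.2105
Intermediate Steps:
P = -1/19 (P = 1/(1 + (-1 - 1)*10) = 1/(1 - 2*10) = 1/(1 - 20) = 1/(-19) = -1/19 ≈ -0.052632)
-156*P = -156*(-1/19) = 156/19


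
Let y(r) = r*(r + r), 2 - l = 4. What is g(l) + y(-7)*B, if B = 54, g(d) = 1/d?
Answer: 10583/2 ≈ 5291.5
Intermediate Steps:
l = -2 (l = 2 - 1*4 = 2 - 4 = -2)
y(r) = 2*r² (y(r) = r*(2*r) = 2*r²)
g(l) + y(-7)*B = 1/(-2) + (2*(-7)²)*54 = -½ + (2*49)*54 = -½ + 98*54 = -½ + 5292 = 10583/2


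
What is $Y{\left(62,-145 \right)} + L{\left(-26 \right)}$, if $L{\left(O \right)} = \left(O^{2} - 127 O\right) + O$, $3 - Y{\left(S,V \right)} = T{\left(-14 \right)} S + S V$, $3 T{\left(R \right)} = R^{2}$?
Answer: $\frac{26683}{3} \approx 8894.3$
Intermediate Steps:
$T{\left(R \right)} = \frac{R^{2}}{3}$
$Y{\left(S,V \right)} = 3 - \frac{196 S}{3} - S V$ ($Y{\left(S,V \right)} = 3 - \left(\frac{\left(-14\right)^{2}}{3} S + S V\right) = 3 - \left(\frac{1}{3} \cdot 196 S + S V\right) = 3 - \left(\frac{196 S}{3} + S V\right) = 3 - \frac{196 S}{3} - S V$)
$L{\left(O \right)} = O^{2} - 126 O$
$Y{\left(62,-145 \right)} + L{\left(-26 \right)} = \left(3 - \frac{12152}{3} - 62 \left(-145\right)\right) - 26 \left(-126 - 26\right) = \left(3 - \frac{12152}{3} + 8990\right) - -3952 = \frac{14827}{3} + 3952 = \frac{26683}{3}$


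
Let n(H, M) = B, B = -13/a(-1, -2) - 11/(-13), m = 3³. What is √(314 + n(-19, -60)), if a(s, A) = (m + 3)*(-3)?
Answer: √47910070/390 ≈ 17.748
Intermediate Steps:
m = 27
a(s, A) = -90 (a(s, A) = (27 + 3)*(-3) = 30*(-3) = -90)
B = 1159/1170 (B = -13/(-90) - 11/(-13) = -13*(-1/90) - 11*(-1/13) = 13/90 + 11/13 = 1159/1170 ≈ 0.99060)
n(H, M) = 1159/1170
√(314 + n(-19, -60)) = √(314 + 1159/1170) = √(368539/1170) = √47910070/390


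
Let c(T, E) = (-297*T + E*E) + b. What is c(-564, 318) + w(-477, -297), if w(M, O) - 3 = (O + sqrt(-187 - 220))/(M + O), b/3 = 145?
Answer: 23140053/86 - I*sqrt(407)/774 ≈ 2.6907e+5 - 0.026065*I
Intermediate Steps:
b = 435 (b = 3*145 = 435)
c(T, E) = 435 + E**2 - 297*T (c(T, E) = (-297*T + E*E) + 435 = (-297*T + E**2) + 435 = (E**2 - 297*T) + 435 = 435 + E**2 - 297*T)
w(M, O) = 3 + (O + I*sqrt(407))/(M + O) (w(M, O) = 3 + (O + sqrt(-187 - 220))/(M + O) = 3 + (O + sqrt(-407))/(M + O) = 3 + (O + I*sqrt(407))/(M + O))
c(-564, 318) + w(-477, -297) = (435 + 318**2 - 297*(-564)) + (3*(-477) + 4*(-297) + I*sqrt(407))/(-477 - 297) = (435 + 101124 + 167508) + (-1431 - 1188 + I*sqrt(407))/(-774) = 269067 - (-2619 + I*sqrt(407))/774 = 269067 + (291/86 - I*sqrt(407)/774) = 23140053/86 - I*sqrt(407)/774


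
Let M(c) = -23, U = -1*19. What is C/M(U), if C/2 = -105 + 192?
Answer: -174/23 ≈ -7.5652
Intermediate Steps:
U = -19
C = 174 (C = 2*(-105 + 192) = 2*87 = 174)
C/M(U) = 174/(-23) = 174*(-1/23) = -174/23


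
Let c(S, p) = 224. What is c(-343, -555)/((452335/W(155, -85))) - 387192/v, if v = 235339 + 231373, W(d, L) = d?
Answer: -3973406317/5277754313 ≈ -0.75286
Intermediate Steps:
v = 466712
c(-343, -555)/((452335/W(155, -85))) - 387192/v = 224/((452335/155)) - 387192/466712 = 224/((452335*(1/155))) - 387192*1/466712 = 224/(90467/31) - 48399/58339 = 224*(31/90467) - 48399/58339 = 6944/90467 - 48399/58339 = -3973406317/5277754313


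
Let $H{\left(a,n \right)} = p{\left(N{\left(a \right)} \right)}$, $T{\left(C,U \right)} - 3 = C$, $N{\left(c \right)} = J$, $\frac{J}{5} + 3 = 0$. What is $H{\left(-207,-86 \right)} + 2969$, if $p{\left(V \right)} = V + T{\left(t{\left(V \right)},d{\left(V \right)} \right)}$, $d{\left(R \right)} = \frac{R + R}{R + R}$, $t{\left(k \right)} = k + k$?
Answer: $2927$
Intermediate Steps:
$t{\left(k \right)} = 2 k$
$J = -15$ ($J = -15 + 5 \cdot 0 = -15 + 0 = -15$)
$d{\left(R \right)} = 1$ ($d{\left(R \right)} = \frac{2 R}{2 R} = 2 R \frac{1}{2 R} = 1$)
$N{\left(c \right)} = -15$
$T{\left(C,U \right)} = 3 + C$
$p{\left(V \right)} = 3 + 3 V$ ($p{\left(V \right)} = V + \left(3 + 2 V\right) = 3 + 3 V$)
$H{\left(a,n \right)} = -42$ ($H{\left(a,n \right)} = 3 + 3 \left(-15\right) = 3 - 45 = -42$)
$H{\left(-207,-86 \right)} + 2969 = -42 + 2969 = 2927$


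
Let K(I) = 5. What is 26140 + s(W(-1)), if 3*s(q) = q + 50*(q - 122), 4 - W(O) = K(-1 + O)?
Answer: 72269/3 ≈ 24090.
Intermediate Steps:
W(O) = -1 (W(O) = 4 - 1*5 = 4 - 5 = -1)
s(q) = -6100/3 + 17*q (s(q) = (q + 50*(q - 122))/3 = (q + 50*(-122 + q))/3 = (q + (-6100 + 50*q))/3 = (-6100 + 51*q)/3 = -6100/3 + 17*q)
26140 + s(W(-1)) = 26140 + (-6100/3 + 17*(-1)) = 26140 + (-6100/3 - 17) = 26140 - 6151/3 = 72269/3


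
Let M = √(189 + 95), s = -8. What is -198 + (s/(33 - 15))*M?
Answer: -198 - 8*√71/9 ≈ -205.49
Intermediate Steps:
M = 2*√71 (M = √284 = 2*√71 ≈ 16.852)
-198 + (s/(33 - 15))*M = -198 + (-8/(33 - 15))*(2*√71) = -198 + (-8/18)*(2*√71) = -198 + ((1/18)*(-8))*(2*√71) = -198 - 8*√71/9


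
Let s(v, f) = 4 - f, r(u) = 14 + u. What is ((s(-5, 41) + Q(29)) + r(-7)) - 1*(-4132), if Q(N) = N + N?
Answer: 4160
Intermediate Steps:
Q(N) = 2*N
((s(-5, 41) + Q(29)) + r(-7)) - 1*(-4132) = (((4 - 1*41) + 2*29) + (14 - 7)) - 1*(-4132) = (((4 - 41) + 58) + 7) + 4132 = ((-37 + 58) + 7) + 4132 = (21 + 7) + 4132 = 28 + 4132 = 4160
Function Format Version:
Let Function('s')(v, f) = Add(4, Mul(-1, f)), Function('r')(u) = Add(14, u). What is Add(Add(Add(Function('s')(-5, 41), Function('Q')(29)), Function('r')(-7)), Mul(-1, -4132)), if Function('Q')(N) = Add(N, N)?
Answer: 4160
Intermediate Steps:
Function('Q')(N) = Mul(2, N)
Add(Add(Add(Function('s')(-5, 41), Function('Q')(29)), Function('r')(-7)), Mul(-1, -4132)) = Add(Add(Add(Add(4, Mul(-1, 41)), Mul(2, 29)), Add(14, -7)), Mul(-1, -4132)) = Add(Add(Add(Add(4, -41), 58), 7), 4132) = Add(Add(Add(-37, 58), 7), 4132) = Add(Add(21, 7), 4132) = Add(28, 4132) = 4160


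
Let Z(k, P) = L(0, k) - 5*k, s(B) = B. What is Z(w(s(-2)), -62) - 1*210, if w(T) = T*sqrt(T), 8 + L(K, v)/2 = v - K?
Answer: -226 + 6*I*sqrt(2) ≈ -226.0 + 8.4853*I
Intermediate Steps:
L(K, v) = -16 - 2*K + 2*v (L(K, v) = -16 + 2*(v - K) = -16 + (-2*K + 2*v) = -16 - 2*K + 2*v)
w(T) = T**(3/2)
Z(k, P) = -16 - 3*k (Z(k, P) = (-16 - 2*0 + 2*k) - 5*k = (-16 + 0 + 2*k) - 5*k = (-16 + 2*k) - 5*k = -16 - 3*k)
Z(w(s(-2)), -62) - 1*210 = (-16 - (-6)*I*sqrt(2)) - 1*210 = (-16 - (-6)*I*sqrt(2)) - 210 = (-16 + 6*I*sqrt(2)) - 210 = -226 + 6*I*sqrt(2)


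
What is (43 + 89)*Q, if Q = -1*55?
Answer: -7260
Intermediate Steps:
Q = -55
(43 + 89)*Q = (43 + 89)*(-55) = 132*(-55) = -7260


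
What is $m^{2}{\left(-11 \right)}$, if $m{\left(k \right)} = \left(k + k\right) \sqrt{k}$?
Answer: $-5324$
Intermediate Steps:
$m{\left(k \right)} = 2 k^{\frac{3}{2}}$ ($m{\left(k \right)} = 2 k \sqrt{k} = 2 k^{\frac{3}{2}}$)
$m^{2}{\left(-11 \right)} = \left(2 \left(-11\right)^{\frac{3}{2}}\right)^{2} = \left(2 \left(- 11 i \sqrt{11}\right)\right)^{2} = \left(- 22 i \sqrt{11}\right)^{2} = -5324$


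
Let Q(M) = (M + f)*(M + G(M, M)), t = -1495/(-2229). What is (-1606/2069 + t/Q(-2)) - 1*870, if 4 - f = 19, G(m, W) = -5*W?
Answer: -546158236739/627204936 ≈ -870.78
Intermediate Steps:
f = -15 (f = 4 - 1*19 = 4 - 19 = -15)
t = 1495/2229 (t = -1495*(-1/2229) = 1495/2229 ≈ 0.67070)
Q(M) = -4*M*(-15 + M) (Q(M) = (M - 15)*(M - 5*M) = (-15 + M)*(-4*M) = -4*M*(-15 + M))
(-1606/2069 + t/Q(-2)) - 1*870 = (-1606/2069 + 1495/(2229*((4*(-2)*(15 - 1*(-2)))))) - 1*870 = (-1606*1/2069 + 1495/(2229*((4*(-2)*(15 + 2))))) - 870 = (-1606/2069 + 1495/(2229*((4*(-2)*17)))) - 870 = (-1606/2069 + (1495/2229)/(-136)) - 870 = (-1606/2069 + (1495/2229)*(-1/136)) - 870 = (-1606/2069 - 1495/303144) - 870 = -489942419/627204936 - 870 = -546158236739/627204936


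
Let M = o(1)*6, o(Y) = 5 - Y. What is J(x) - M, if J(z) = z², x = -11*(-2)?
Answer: 460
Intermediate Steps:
x = 22
M = 24 (M = (5 - 1*1)*6 = (5 - 1)*6 = 4*6 = 24)
J(x) - M = 22² - 1*24 = 484 - 24 = 460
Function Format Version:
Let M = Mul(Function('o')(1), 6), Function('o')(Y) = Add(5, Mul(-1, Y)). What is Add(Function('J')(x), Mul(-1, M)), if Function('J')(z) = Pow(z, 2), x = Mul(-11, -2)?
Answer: 460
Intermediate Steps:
x = 22
M = 24 (M = Mul(Add(5, Mul(-1, 1)), 6) = Mul(Add(5, -1), 6) = Mul(4, 6) = 24)
Add(Function('J')(x), Mul(-1, M)) = Add(Pow(22, 2), Mul(-1, 24)) = Add(484, -24) = 460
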